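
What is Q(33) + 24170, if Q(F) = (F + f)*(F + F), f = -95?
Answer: 20078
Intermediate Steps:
Q(F) = 2*F*(-95 + F) (Q(F) = (F - 95)*(F + F) = (-95 + F)*(2*F) = 2*F*(-95 + F))
Q(33) + 24170 = 2*33*(-95 + 33) + 24170 = 2*33*(-62) + 24170 = -4092 + 24170 = 20078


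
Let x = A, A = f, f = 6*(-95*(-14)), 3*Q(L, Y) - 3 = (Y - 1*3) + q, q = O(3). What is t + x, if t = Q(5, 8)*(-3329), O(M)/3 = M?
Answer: -32653/3 ≈ -10884.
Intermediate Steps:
O(M) = 3*M
q = 9 (q = 3*3 = 9)
Q(L, Y) = 3 + Y/3 (Q(L, Y) = 1 + ((Y - 1*3) + 9)/3 = 1 + ((Y - 3) + 9)/3 = 1 + ((-3 + Y) + 9)/3 = 1 + (6 + Y)/3 = 1 + (2 + Y/3) = 3 + Y/3)
f = 7980 (f = 6*1330 = 7980)
A = 7980
x = 7980
t = -56593/3 (t = (3 + (⅓)*8)*(-3329) = (3 + 8/3)*(-3329) = (17/3)*(-3329) = -56593/3 ≈ -18864.)
t + x = -56593/3 + 7980 = -32653/3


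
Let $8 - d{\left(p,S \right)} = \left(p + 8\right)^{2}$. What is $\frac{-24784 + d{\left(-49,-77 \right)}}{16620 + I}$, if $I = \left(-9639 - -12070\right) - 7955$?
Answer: $- \frac{26457}{11096} \approx -2.3844$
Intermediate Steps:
$d{\left(p,S \right)} = 8 - \left(8 + p\right)^{2}$ ($d{\left(p,S \right)} = 8 - \left(p + 8\right)^{2} = 8 - \left(8 + p\right)^{2}$)
$I = -5524$ ($I = \left(-9639 + 12070\right) - 7955 = 2431 - 7955 = -5524$)
$\frac{-24784 + d{\left(-49,-77 \right)}}{16620 + I} = \frac{-24784 + \left(8 - \left(8 - 49\right)^{2}\right)}{16620 - 5524} = \frac{-24784 + \left(8 - \left(-41\right)^{2}\right)}{11096} = \left(-24784 + \left(8 - 1681\right)\right) \frac{1}{11096} = \left(-24784 - 1673\right) \frac{1}{11096} = \left(-26457\right) \frac{1}{11096} = - \frac{26457}{11096}$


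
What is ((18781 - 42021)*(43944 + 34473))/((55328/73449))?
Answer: -2390254846695/988 ≈ -2.4193e+9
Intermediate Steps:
((18781 - 42021)*(43944 + 34473))/((55328/73449)) = (-23240*78417)/((55328*(1/73449))) = -1822411080/55328/73449 = -1822411080*73449/55328 = -2390254846695/988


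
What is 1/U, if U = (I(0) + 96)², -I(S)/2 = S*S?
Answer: 1/9216 ≈ 0.00010851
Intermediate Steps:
I(S) = -2*S² (I(S) = -2*S*S = -2*S²)
U = 9216 (U = (-2*0² + 96)² = (-2*0 + 96)² = (0 + 96)² = 96² = 9216)
1/U = 1/9216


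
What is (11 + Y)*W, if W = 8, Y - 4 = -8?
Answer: 56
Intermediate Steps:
Y = -4 (Y = 4 - 8 = -4)
(11 + Y)*W = (11 - 4)*8 = 7*8 = 56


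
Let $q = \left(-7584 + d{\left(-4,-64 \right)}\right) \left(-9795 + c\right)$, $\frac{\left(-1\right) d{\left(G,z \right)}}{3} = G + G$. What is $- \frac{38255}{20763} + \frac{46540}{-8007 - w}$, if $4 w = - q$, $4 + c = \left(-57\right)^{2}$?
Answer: $- \frac{157435051565}{85623103053} \approx -1.8387$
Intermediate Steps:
$d{\left(G,z \right)} = - 6 G$ ($d{\left(G,z \right)} = - 3 \left(G + G\right) = - 3 \cdot 2 G = - 6 G$)
$c = 3245$ ($c = -4 + \left(-57\right)^{2} = -4 + 3249 = 3245$)
$q = 49518000$ ($q = \left(-7584 - -24\right) \left(-9795 + 3245\right) = \left(-7584 + 24\right) \left(-6550\right) = \left(-7560\right) \left(-6550\right) = 49518000$)
$w = -12379500$ ($w = \frac{\left(-1\right) 49518000}{4} = \frac{1}{4} \left(-49518000\right) = -12379500$)
$- \frac{38255}{20763} + \frac{46540}{-8007 - w} = - \frac{38255}{20763} + \frac{46540}{-8007 - -12379500} = \left(-38255\right) \frac{1}{20763} + \frac{46540}{-8007 + 12379500} = - \frac{38255}{20763} + \frac{46540}{12371493} = - \frac{157435051565}{85623103053}$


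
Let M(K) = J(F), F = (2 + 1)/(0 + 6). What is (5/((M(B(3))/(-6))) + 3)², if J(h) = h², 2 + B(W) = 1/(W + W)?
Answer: 13689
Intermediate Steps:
F = ½ (F = 3/6 = 3*(⅙) = ½ ≈ 0.50000)
B(W) = -2 + 1/(2*W) (B(W) = -2 + 1/(W + W) = -2 + 1/(2*W))
M(K) = ¼ (M(K) = (½)² = ¼)
(5/((M(B(3))/(-6))) + 3)² = (5/(((¼)/(-6))) + 3)² = (5/(((¼)*(-⅙))) + 3)² = (5/(-1/24) + 3)² = (5*(-24) + 3)² = (-120 + 3)² = (-117)² = 13689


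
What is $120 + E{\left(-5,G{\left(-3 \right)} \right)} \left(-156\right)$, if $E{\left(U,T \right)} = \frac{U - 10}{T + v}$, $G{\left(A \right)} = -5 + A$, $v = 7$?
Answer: $-2220$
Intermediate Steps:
$E{\left(U,T \right)} = \frac{-10 + U}{7 + T}$ ($E{\left(U,T \right)} = \frac{U - 10}{T + 7} = \frac{-10 + U}{7 + T}$)
$120 + E{\left(-5,G{\left(-3 \right)} \right)} \left(-156\right) = 120 + \frac{-10 - 5}{7 - 8} \left(-156\right) = 120 + \frac{1}{7 - 8} \left(-15\right) \left(-156\right) = 120 + \frac{1}{-1} \left(-15\right) \left(-156\right) = 120 + \left(-1\right) \left(-15\right) \left(-156\right) = 120 + 15 \left(-156\right) = 120 - 2340 = -2220$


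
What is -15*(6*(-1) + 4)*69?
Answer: 2070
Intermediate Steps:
-15*(6*(-1) + 4)*69 = -15*(-6 + 4)*69 = -15*(-2)*69 = 30*69 = 2070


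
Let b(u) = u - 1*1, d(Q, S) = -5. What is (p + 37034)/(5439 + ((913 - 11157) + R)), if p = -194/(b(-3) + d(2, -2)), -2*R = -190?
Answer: -33350/4239 ≈ -7.8674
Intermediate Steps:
R = 95 (R = -½*(-190) = 95)
b(u) = -1 + u (b(u) = u - 1 = -1 + u)
p = 194/9 (p = -194/((-1 - 3) - 5) = -194/(-4 - 5) = -194/(-9) = -194*(-⅑) = 194/9 ≈ 21.556)
(p + 37034)/(5439 + ((913 - 11157) + R)) = (194/9 + 37034)/(5439 + ((913 - 11157) + 95)) = 333500/(9*(5439 + (-10244 + 95))) = 333500/(9*(5439 - 10149)) = (333500/9)/(-4710) = (333500/9)*(-1/4710) = -33350/4239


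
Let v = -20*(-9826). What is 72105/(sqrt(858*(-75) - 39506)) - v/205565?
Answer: -39304/41113 - 72105*I*sqrt(6491)/25964 ≈ -0.956 - 223.74*I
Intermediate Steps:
v = 196520
72105/(sqrt(858*(-75) - 39506)) - v/205565 = 72105/(sqrt(858*(-75) - 39506)) - 1*196520/205565 = 72105/(sqrt(-64350 - 39506)) - 196520*1/205565 = 72105/(sqrt(-103856)) - 39304/41113 = 72105/((4*I*sqrt(6491))) - 39304/41113 = 72105*(-I*sqrt(6491)/25964) - 39304/41113 = -72105*I*sqrt(6491)/25964 - 39304/41113 = -39304/41113 - 72105*I*sqrt(6491)/25964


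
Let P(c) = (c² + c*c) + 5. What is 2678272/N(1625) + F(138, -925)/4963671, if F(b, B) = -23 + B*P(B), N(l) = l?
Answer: 3573943615754/2688655125 ≈ 1329.3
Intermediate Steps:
P(c) = 5 + 2*c² (P(c) = (c² + c²) + 5 = 2*c² + 5 = 5 + 2*c²)
F(b, B) = -23 + B*(5 + 2*B²)
2678272/N(1625) + F(138, -925)/4963671 = 2678272/1625 + (-23 - 925*(5 + 2*(-925)²))/4963671 = 2678272*(1/1625) + (-23 - 925*(5 + 2*855625))*(1/4963671) = 2678272/1625 + (-23 - 925*(5 + 1711250))*(1/4963671) = 2678272/1625 + (-23 - 925*1711255)*(1/4963671) = 2678272/1625 + (-23 - 1582910875)*(1/4963671) = 2678272/1625 - 1582910898*1/4963671 = 2678272/1625 - 527636966/1654557 = 3573943615754/2688655125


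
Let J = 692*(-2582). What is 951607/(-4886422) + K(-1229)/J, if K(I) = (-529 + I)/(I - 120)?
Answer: -573420936000767/2944457305316708 ≈ -0.19475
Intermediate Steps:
J = -1786744
K(I) = (-529 + I)/(-120 + I)
951607/(-4886422) + K(-1229)/J = 951607/(-4886422) + ((-529 - 1229)/(-120 - 1229))/(-1786744) = 951607*(-1/4886422) + (-1758/(-1349))*(-1/1786744) = -951607/4886422 - 1/1349*(-1758)*(-1/1786744) = -951607/4886422 + (1758/1349)*(-1/1786744) = -951607/4886422 - 879/1205158828 = -573420936000767/2944457305316708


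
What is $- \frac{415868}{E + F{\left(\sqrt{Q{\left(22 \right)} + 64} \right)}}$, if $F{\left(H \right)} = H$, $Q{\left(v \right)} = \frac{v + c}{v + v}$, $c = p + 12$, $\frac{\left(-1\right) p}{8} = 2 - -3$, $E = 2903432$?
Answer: $- \frac{26563778097472}{185458182328323} + \frac{415868 \sqrt{30910}}{185458182328323} \approx -0.14323$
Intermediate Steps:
$p = -40$ ($p = - 8 \left(2 - -3\right) = - 8 \left(2 + 3\right) = \left(-8\right) 5 = -40$)
$c = -28$ ($c = -40 + 12 = -28$)
$Q{\left(v \right)} = \frac{-28 + v}{2 v}$ ($Q{\left(v \right)} = \frac{v - 28}{v + v} = \frac{-28 + v}{2 v}$)
$- \frac{415868}{E + F{\left(\sqrt{Q{\left(22 \right)} + 64} \right)}} = - \frac{415868}{2903432 + \sqrt{\frac{-28 + 22}{2 \cdot 22} + 64}} = - \frac{415868}{2903432 + \sqrt{\frac{1}{2} \cdot \frac{1}{22} \left(-6\right) + 64}} = - \frac{415868}{2903432 + \sqrt{- \frac{3}{22} + 64}} = - \frac{415868}{2903432 + \sqrt{\frac{1405}{22}}} = - \frac{415868}{2903432 + \frac{\sqrt{30910}}{22}}$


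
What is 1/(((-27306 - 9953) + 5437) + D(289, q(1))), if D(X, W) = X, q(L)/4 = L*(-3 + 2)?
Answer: -1/31533 ≈ -3.1713e-5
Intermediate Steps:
q(L) = -4*L (q(L) = 4*(L*(-3 + 2)) = 4*(L*(-1)) = 4*(-L) = -4*L)
1/(((-27306 - 9953) + 5437) + D(289, q(1))) = 1/(((-27306 - 9953) + 5437) + 289) = 1/((-37259 + 5437) + 289) = 1/(-31822 + 289) = 1/(-31533) = -1/31533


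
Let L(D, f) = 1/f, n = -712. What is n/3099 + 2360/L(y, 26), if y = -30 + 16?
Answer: 190153928/3099 ≈ 61360.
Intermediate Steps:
y = -14
n/3099 + 2360/L(y, 26) = -712/3099 + 2360/(1/26) = -712*1/3099 + 2360/(1/26) = -712/3099 + 2360*26 = -712/3099 + 61360 = 190153928/3099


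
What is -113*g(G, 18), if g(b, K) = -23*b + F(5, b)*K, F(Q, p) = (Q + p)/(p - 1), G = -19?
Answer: -254024/5 ≈ -50805.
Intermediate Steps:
F(Q, p) = (Q + p)/(-1 + p)
g(b, K) = -23*b + K*(5 + b)/(-1 + b) (g(b, K) = -23*b + ((5 + b)/(-1 + b))*K = -23*b + K*(5 + b)/(-1 + b))
-113*g(G, 18) = -113*(18*(5 - 19) - 23*(-19)*(-1 - 19))/(-1 - 19) = -113*(18*(-14) - 23*(-19)*(-20))/(-20) = -(-113)*(-252 - 8740)/20 = -(-113)*(-8992)/20 = -113*2248/5 = -254024/5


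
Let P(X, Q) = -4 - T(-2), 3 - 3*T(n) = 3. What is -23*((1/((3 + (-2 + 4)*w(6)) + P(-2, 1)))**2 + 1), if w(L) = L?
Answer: -2806/121 ≈ -23.190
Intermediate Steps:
T(n) = 0 (T(n) = 1 - 1/3*3 = 1 - 1 = 0)
P(X, Q) = -4 (P(X, Q) = -4 - 1*0 = -4 + 0 = -4)
-23*((1/((3 + (-2 + 4)*w(6)) + P(-2, 1)))**2 + 1) = -23*((1/((3 + (-2 + 4)*6) - 4))**2 + 1) = -23*((1/((3 + 2*6) - 4))**2 + 1) = -23*((1/((3 + 12) - 4))**2 + 1) = -23*((1/(15 - 4))**2 + 1) = -23*((1/11)**2 + 1) = -23*(1/121 + 1) = -23*122/121 = -2806/121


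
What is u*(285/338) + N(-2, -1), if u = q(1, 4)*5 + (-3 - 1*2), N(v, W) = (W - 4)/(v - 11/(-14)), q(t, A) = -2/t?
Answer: -49015/5746 ≈ -8.5303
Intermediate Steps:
N(v, W) = (-4 + W)/(11/14 + v) (N(v, W) = (-4 + W)/(v - 11*(-1/14)) = (-4 + W)/(v + 11/14) = (-4 + W)/(11/14 + v))
u = -15 (u = -2/1*5 + (-3 - 1*2) = -2*1*5 + (-3 - 2) = -2*5 - 5 = -10 - 5 = -15)
u*(285/338) + N(-2, -1) = -4275/338 + 14*(-4 - 1)/(11 + 14*(-2)) = -4275/338 + 14*(-5)/(11 - 28) = -15*285/338 + 14*(-5)/(-17) = -4275/338 + 14*(-1/17)*(-5) = -4275/338 + 70/17 = -49015/5746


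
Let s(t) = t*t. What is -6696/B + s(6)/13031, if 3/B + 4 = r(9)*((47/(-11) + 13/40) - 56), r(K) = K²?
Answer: 7774097351733/716705 ≈ 1.0847e+7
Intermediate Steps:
s(t) = t²
B = -1320/2138297 (B = 3/(-4 + 9²*((47/(-11) + 13/40) - 56)) = 3/(-4 + 81*((47*(-1/11) + 13*(1/40)) - 56)) = 3/(-4 + 81*((-47/11 + 13/40) - 56)) = 3/(-4 + 81*(-1737/440 - 56)) = 3/(-4 + 81*(-26377/440)) = 3/(-4 - 2136537/440) = 3/(-2138297/440) = 3*(-440/2138297) = -1320/2138297 ≈ -0.00061731)
-6696/B + s(6)/13031 = -6696/(-1320/2138297) + 6²/13031 = -6696*(-2138297/1320) + 36*(1/13031) = 596584863/55 + 36/13031 = 7774097351733/716705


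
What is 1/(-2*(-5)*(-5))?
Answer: -1/50 ≈ -0.020000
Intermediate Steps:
1/(-2*(-5)*(-5)) = 1/(10*(-5)) = 1/(-50) = -1/50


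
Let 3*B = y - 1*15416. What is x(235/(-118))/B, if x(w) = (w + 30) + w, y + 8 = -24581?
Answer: -307/157353 ≈ -0.0019510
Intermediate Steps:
y = -24589 (y = -8 - 24581 = -24589)
B = -13335 (B = (-24589 - 1*15416)/3 = (-24589 - 15416)/3 = (⅓)*(-40005) = -13335)
x(w) = 30 + 2*w (x(w) = (30 + w) + w = 30 + 2*w)
x(235/(-118))/B = (30 + 2*(235/(-118)))/(-13335) = (30 + 2*(235*(-1/118)))*(-1/13335) = (30 + 2*(-235/118))*(-1/13335) = (30 - 235/59)*(-1/13335) = (1535/59)*(-1/13335) = -307/157353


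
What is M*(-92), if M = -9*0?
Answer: 0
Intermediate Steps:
M = 0
M*(-92) = 0*(-92) = 0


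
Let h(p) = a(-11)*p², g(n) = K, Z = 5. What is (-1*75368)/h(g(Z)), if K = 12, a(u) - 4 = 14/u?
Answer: -103631/540 ≈ -191.91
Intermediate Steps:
a(u) = 4 + 14/u
g(n) = 12
h(p) = 30*p²/11 (h(p) = (4 + 14/(-11))*p² = (4 + 14*(-1/11))*p² = (4 - 14/11)*p² = 30*p²/11)
(-1*75368)/h(g(Z)) = (-1*75368)/(((30/11)*12²)) = -75368/((30/11)*144) = -75368/4320/11 = -75368*11/4320 = -103631/540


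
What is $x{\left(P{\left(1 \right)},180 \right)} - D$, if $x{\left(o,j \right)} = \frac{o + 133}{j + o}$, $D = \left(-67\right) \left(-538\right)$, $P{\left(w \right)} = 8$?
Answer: $- \frac{144181}{4} \approx -36045.0$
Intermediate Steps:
$D = 36046$
$x{\left(o,j \right)} = \frac{133 + o}{j + o}$
$x{\left(P{\left(1 \right)},180 \right)} - D = \frac{133 + 8}{180 + 8} - 36046 = \frac{1}{188} \cdot 141 - 36046 = \frac{3}{4} - 36046 = - \frac{144181}{4}$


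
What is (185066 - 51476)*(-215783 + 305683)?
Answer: 12009741000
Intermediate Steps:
(185066 - 51476)*(-215783 + 305683) = 133590*89900 = 12009741000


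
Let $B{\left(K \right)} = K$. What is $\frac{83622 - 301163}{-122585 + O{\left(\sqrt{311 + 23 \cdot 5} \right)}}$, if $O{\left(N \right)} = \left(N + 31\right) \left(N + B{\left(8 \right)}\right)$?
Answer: $\frac{8840213617}{4953881325} + \frac{2828033 \sqrt{426}}{4953881325} \approx 1.7963$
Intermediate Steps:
$O{\left(N \right)} = \left(8 + N\right) \left(31 + N\right)$ ($O{\left(N \right)} = \left(N + 31\right) \left(N + 8\right) = \left(31 + N\right) \left(8 + N\right) = \left(8 + N\right) \left(31 + N\right)$)
$\frac{83622 - 301163}{-122585 + O{\left(\sqrt{311 + 23 \cdot 5} \right)}} = \frac{83622 - 301163}{-122585 + \left(248 + \left(\sqrt{311 + 23 \cdot 5}\right)^{2} + 39 \sqrt{311 + 23 \cdot 5}\right)} = - \frac{217541}{-122585 + \left(248 + \left(\sqrt{311 + 115}\right)^{2} + 39 \sqrt{311 + 115}\right)} = - \frac{217541}{-122585 + \left(248 + \left(\sqrt{426}\right)^{2} + 39 \sqrt{426}\right)} = - \frac{217541}{-122585 + \left(248 + 426 + 39 \sqrt{426}\right)} = - \frac{217541}{-122585 + \left(674 + 39 \sqrt{426}\right)} = - \frac{217541}{-121911 + 39 \sqrt{426}}$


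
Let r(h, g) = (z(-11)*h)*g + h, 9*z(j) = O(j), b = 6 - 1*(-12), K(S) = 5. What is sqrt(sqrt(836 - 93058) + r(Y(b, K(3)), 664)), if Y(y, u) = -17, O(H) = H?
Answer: sqrt(124015 + 9*I*sqrt(92222))/3 ≈ 117.39 + 1.2934*I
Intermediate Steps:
b = 18 (b = 6 + 12 = 18)
z(j) = j/9
r(h, g) = h - 11*g*h/9 (r(h, g) = (((1/9)*(-11))*h)*g + h = (-11*h/9)*g + h = -11*g*h/9 + h = h - 11*g*h/9)
sqrt(sqrt(836 - 93058) + r(Y(b, K(3)), 664)) = sqrt(sqrt(836 - 93058) + (1/9)*(-17)*(9 - 11*664)) = sqrt(sqrt(-92222) + (1/9)*(-17)*(9 - 7304)) = sqrt(I*sqrt(92222) + (1/9)*(-17)*(-7295)) = sqrt(I*sqrt(92222) + 124015/9) = sqrt(124015/9 + I*sqrt(92222))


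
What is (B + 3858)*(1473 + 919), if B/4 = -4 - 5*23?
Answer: 8089744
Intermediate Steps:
B = -476 (B = 4*(-4 - 5*23) = 4*(-4 - 115) = 4*(-119) = -476)
(B + 3858)*(1473 + 919) = (-476 + 3858)*(1473 + 919) = 3382*2392 = 8089744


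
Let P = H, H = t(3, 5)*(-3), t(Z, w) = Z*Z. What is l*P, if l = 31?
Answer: -837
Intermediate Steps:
t(Z, w) = Z**2
H = -27 (H = 3**2*(-3) = 9*(-3) = -27)
P = -27
l*P = 31*(-27) = -837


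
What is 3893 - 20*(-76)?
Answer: 5413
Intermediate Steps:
3893 - 20*(-76) = 3893 + 1520 = 5413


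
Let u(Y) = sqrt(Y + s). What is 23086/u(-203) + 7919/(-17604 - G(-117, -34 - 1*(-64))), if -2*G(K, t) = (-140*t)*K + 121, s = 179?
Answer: 15838/456313 - 11543*I*sqrt(6)/6 ≈ 0.034709 - 4712.4*I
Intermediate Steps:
G(K, t) = -121/2 + 70*K*t (G(K, t) = -((-140*t)*K + 121)/2 = -(-140*K*t + 121)/2 = -(121 - 140*K*t)/2 = -121/2 + 70*K*t)
u(Y) = sqrt(179 + Y) (u(Y) = sqrt(Y + 179) = sqrt(179 + Y))
23086/u(-203) + 7919/(-17604 - G(-117, -34 - 1*(-64))) = 23086/(sqrt(179 - 203)) + 7919/(-17604 - (-121/2 + 70*(-117)*(-34 - 1*(-64)))) = 23086/(sqrt(-24)) + 7919/(-17604 - (-121/2 + 70*(-117)*(-34 + 64))) = 23086/((2*I*sqrt(6))) + 7919/(-17604 - (-121/2 + 70*(-117)*30)) = 23086*(-I*sqrt(6)/12) + 7919/(-17604 - (-121/2 - 245700)) = -11543*I*sqrt(6)/6 + 7919/(-17604 - 1*(-491521/2)) = -11543*I*sqrt(6)/6 + 7919/(-17604 + 491521/2) = -11543*I*sqrt(6)/6 + 7919/(456313/2) = -11543*I*sqrt(6)/6 + 7919*(2/456313) = -11543*I*sqrt(6)/6 + 15838/456313 = 15838/456313 - 11543*I*sqrt(6)/6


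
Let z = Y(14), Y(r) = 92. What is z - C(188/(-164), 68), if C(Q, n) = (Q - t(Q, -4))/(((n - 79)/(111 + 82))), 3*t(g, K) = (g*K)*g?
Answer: 5693131/55473 ≈ 102.63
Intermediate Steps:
z = 92
t(g, K) = K*g²/3 (t(g, K) = ((g*K)*g)/3 = ((K*g)*g)/3 = (K*g²)/3 = K*g²/3)
C(Q, n) = (Q + 4*Q²/3)/(-79/193 + n/193) (C(Q, n) = (Q - (-4)*Q²/3)/(((n - 79)/(111 + 82))) = (Q - (-4)*Q²/3)/(((-79 + n)/193)) = (Q + 4*Q²/3)/(((-79 + n)*(1/193))) = (Q + 4*Q²/3)/(-79/193 + n/193))
z - C(188/(-164), 68) = 92 - 193*188/(-164)*(3 + 4*(188/(-164)))/(3*(-79 + 68)) = 92 - 193*188*(-1/164)*(3 + 4*(188*(-1/164)))/(3*(-11)) = 92 - 193*(-47)*(-1)*(3 + 4*(-47/41))/(3*41*11) = 92 - 193*(-47)*(-1)*(3 - 188/41)/(3*41*11) = 92 - 193*(-47)*(-1)*(-65)/(3*41*11*41) = 92 - 1*(-589615/55473) = 92 + 589615/55473 = 5693131/55473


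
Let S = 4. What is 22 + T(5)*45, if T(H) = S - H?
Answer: -23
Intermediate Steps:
T(H) = 4 - H
22 + T(5)*45 = 22 + (4 - 1*5)*45 = 22 + (4 - 5)*45 = 22 - 1*45 = 22 - 45 = -23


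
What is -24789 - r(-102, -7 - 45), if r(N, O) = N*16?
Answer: -23157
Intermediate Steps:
r(N, O) = 16*N
-24789 - r(-102, -7 - 45) = -24789 - 16*(-102) = -24789 - 1*(-1632) = -24789 + 1632 = -23157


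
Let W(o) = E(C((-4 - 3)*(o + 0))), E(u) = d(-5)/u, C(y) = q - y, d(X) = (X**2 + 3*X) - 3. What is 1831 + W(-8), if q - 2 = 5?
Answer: 12816/7 ≈ 1830.9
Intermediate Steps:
q = 7 (q = 2 + 5 = 7)
d(X) = -3 + X**2 + 3*X
C(y) = 7 - y
E(u) = 7/u (E(u) = (-3 + (-5)**2 + 3*(-5))/u = (-3 + 25 - 15)/u = 7/u)
W(o) = 7/(7 + 7*o) (W(o) = 7/(7 - (-4 - 3)*(o + 0)) = 7/(7 - (-7)*o) = 7/(7 + 7*o))
1831 + W(-8) = 1831 + 1/(1 - 8) = 1831 + 1/(-7) = 1831 - 1/7 = 12816/7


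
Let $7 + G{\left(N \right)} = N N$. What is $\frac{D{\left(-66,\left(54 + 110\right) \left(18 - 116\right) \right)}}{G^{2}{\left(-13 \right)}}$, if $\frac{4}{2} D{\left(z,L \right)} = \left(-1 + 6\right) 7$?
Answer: $\frac{35}{52488} \approx 0.00066682$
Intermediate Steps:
$G{\left(N \right)} = -7 + N^{2}$ ($G{\left(N \right)} = -7 + N N = -7 + N^{2}$)
$D{\left(z,L \right)} = \frac{35}{2}$ ($D{\left(z,L \right)} = \frac{\left(-1 + 6\right) 7}{2} = \frac{5 \cdot 7}{2} = \frac{1}{2} \cdot 35 = \frac{35}{2}$)
$\frac{D{\left(-66,\left(54 + 110\right) \left(18 - 116\right) \right)}}{G^{2}{\left(-13 \right)}} = \frac{35}{2 \left(-7 + \left(-13\right)^{2}\right)^{2}} = \frac{35}{2 \left(-7 + 169\right)^{2}} = \frac{35}{2 \cdot 162^{2}} = \frac{35}{2 \cdot 26244} = \frac{35}{2} \cdot \frac{1}{26244} = \frac{35}{52488}$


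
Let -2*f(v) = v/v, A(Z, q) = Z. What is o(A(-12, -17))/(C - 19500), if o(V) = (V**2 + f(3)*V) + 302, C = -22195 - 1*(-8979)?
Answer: -113/8179 ≈ -0.013816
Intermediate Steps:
C = -13216 (C = -22195 + 8979 = -13216)
f(v) = -1/2 (f(v) = -v/(2*v) = -1/2*1 = -1/2)
o(V) = 302 + V**2 - V/2 (o(V) = (V**2 - V/2) + 302 = 302 + V**2 - V/2)
o(A(-12, -17))/(C - 19500) = (302 + (-12)**2 - 1/2*(-12))/(-13216 - 19500) = (302 + 144 + 6)/(-32716) = 452*(-1/32716) = -113/8179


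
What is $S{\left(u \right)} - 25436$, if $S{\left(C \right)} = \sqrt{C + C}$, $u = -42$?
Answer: $-25436 + 2 i \sqrt{21} \approx -25436.0 + 9.1651 i$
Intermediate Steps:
$S{\left(C \right)} = \sqrt{2} \sqrt{C}$ ($S{\left(C \right)} = \sqrt{2 C} = \sqrt{2} \sqrt{C}$)
$S{\left(u \right)} - 25436 = \sqrt{2} \sqrt{-42} - 25436 = \sqrt{2} i \sqrt{42} - 25436 = 2 i \sqrt{21} - 25436 = -25436 + 2 i \sqrt{21}$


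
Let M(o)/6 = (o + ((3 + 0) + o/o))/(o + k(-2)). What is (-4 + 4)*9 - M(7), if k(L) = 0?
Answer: -66/7 ≈ -9.4286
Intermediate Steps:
M(o) = 6*(4 + o)/o (M(o) = 6*((o + ((3 + 0) + o/o))/(o + 0)) = 6*((o + (3 + 1))/o) = 6*((o + 4)/o) = 6*((4 + o)/o) = 6*(4 + o)/o)
(-4 + 4)*9 - M(7) = (-4 + 4)*9 - (6 + 24/7) = 0*9 - (6 + 24*(⅐)) = 0 - (6 + 24/7) = 0 - 1*66/7 = 0 - 66/7 = -66/7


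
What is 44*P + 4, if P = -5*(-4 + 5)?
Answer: -216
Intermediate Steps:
P = -5 (P = -5*1 = -5)
44*P + 4 = 44*(-5) + 4 = -220 + 4 = -216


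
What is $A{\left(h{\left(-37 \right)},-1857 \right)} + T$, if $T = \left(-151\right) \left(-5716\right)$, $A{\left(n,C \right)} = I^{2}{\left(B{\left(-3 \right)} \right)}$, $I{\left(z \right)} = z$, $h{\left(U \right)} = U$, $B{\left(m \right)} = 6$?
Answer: $863152$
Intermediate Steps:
$A{\left(n,C \right)} = 36$ ($A{\left(n,C \right)} = 6^{2} = 36$)
$T = 863116$
$A{\left(h{\left(-37 \right)},-1857 \right)} + T = 36 + 863116 = 863152$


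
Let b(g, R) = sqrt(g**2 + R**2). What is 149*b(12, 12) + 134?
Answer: 134 + 1788*sqrt(2) ≈ 2662.6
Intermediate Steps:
b(g, R) = sqrt(R**2 + g**2)
149*b(12, 12) + 134 = 149*sqrt(12**2 + 12**2) + 134 = 149*sqrt(144 + 144) + 134 = 149*sqrt(288) + 134 = 149*(12*sqrt(2)) + 134 = 1788*sqrt(2) + 134 = 134 + 1788*sqrt(2)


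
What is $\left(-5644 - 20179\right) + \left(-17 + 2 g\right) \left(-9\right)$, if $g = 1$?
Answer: $-25688$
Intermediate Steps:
$\left(-5644 - 20179\right) + \left(-17 + 2 g\right) \left(-9\right) = \left(-5644 - 20179\right) + \left(-17 + 2 \cdot 1\right) \left(-9\right) = -25823 + \left(-17 + 2\right) \left(-9\right) = -25823 - -135 = -25823 + 135 = -25688$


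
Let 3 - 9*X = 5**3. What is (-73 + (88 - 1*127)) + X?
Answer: -1130/9 ≈ -125.56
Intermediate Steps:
X = -122/9 (X = 1/3 - 1/9*5**3 = 1/3 - 1/9*125 = 1/3 - 125/9 = -122/9 ≈ -13.556)
(-73 + (88 - 1*127)) + X = (-73 + (88 - 1*127)) - 122/9 = (-73 + (88 - 127)) - 122/9 = (-73 - 39) - 122/9 = -112 - 122/9 = -1130/9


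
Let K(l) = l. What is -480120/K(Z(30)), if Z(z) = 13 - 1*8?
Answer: -96024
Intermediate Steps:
Z(z) = 5 (Z(z) = 13 - 8 = 5)
-480120/K(Z(30)) = -480120/5 = -480120*1/5 = -96024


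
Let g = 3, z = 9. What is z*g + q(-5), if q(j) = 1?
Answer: 28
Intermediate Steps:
z*g + q(-5) = 9*3 + 1 = 27 + 1 = 28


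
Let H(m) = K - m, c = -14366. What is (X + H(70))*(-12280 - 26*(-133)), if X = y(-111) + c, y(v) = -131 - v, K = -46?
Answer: 127936644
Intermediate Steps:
H(m) = -46 - m
X = -14386 (X = (-131 - 1*(-111)) - 14366 = (-131 + 111) - 14366 = -20 - 14366 = -14386)
(X + H(70))*(-12280 - 26*(-133)) = (-14386 + (-46 - 1*70))*(-12280 - 26*(-133)) = (-14386 + (-46 - 70))*(-12280 + 3458) = (-14386 - 116)*(-8822) = -14502*(-8822) = 127936644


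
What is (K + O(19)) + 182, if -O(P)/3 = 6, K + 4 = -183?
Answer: -23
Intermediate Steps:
K = -187 (K = -4 - 183 = -187)
O(P) = -18 (O(P) = -3*6 = -18)
(K + O(19)) + 182 = (-187 - 18) + 182 = -205 + 182 = -23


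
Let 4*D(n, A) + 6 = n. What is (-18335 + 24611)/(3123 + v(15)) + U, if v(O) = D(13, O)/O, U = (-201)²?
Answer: 7570998747/187387 ≈ 40403.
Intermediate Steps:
U = 40401
D(n, A) = -3/2 + n/4
v(O) = 7/(4*O) (v(O) = (-3/2 + (¼)*13)/O = (-3/2 + 13/4)/O = 7/(4*O))
(-18335 + 24611)/(3123 + v(15)) + U = (-18335 + 24611)/(3123 + (7/4)/15) + 40401 = 6276/(3123 + (7/4)*(1/15)) + 40401 = 6276/(3123 + 7/60) + 40401 = 6276/(187387/60) + 40401 = 6276*(60/187387) + 40401 = 376560/187387 + 40401 = 7570998747/187387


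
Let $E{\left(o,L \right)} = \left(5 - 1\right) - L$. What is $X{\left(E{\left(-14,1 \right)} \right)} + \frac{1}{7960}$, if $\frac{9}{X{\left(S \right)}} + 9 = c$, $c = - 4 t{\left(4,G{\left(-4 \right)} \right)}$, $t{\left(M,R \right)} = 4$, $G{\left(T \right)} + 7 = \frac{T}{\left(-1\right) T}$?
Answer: $- \frac{14323}{39800} \approx -0.35987$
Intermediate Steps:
$G{\left(T \right)} = -8$ ($G{\left(T \right)} = -7 + \frac{T}{\left(-1\right) T} = -7 + T \left(- \frac{1}{T}\right) = -7 - 1 = -8$)
$E{\left(o,L \right)} = 4 - L$
$c = -16$ ($c = \left(-4\right) 4 = -16$)
$X{\left(S \right)} = - \frac{9}{25}$ ($X{\left(S \right)} = \frac{9}{-9 - 16} = \frac{9}{-25} = 9 \left(- \frac{1}{25}\right) = - \frac{9}{25}$)
$X{\left(E{\left(-14,1 \right)} \right)} + \frac{1}{7960} = - \frac{9}{25} + \frac{1}{7960} = - \frac{14323}{39800}$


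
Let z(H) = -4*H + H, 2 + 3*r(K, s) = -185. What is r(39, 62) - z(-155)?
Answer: -1582/3 ≈ -527.33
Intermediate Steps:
r(K, s) = -187/3 (r(K, s) = -⅔ + (⅓)*(-185) = -⅔ - 185/3 = -187/3)
z(H) = -3*H
r(39, 62) - z(-155) = -187/3 - (-3)*(-155) = -187/3 - 1*465 = -187/3 - 465 = -1582/3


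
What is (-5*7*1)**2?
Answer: 1225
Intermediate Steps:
(-5*7*1)**2 = (-35*1)**2 = (-35)**2 = 1225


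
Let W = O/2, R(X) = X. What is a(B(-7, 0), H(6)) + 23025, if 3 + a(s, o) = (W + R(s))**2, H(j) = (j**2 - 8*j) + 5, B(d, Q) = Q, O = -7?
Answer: 92137/4 ≈ 23034.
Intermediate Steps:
H(j) = 5 + j**2 - 8*j
W = -7/2 ≈ -3.5000
a(s, o) = -3 + (-7/2 + s)**2
a(B(-7, 0), H(6)) + 23025 = (-3 + (-7 + 2*0)**2/4) + 23025 = (-3 + (-7 + 0)**2/4) + 23025 = (-3 + (1/4)*(-7)**2) + 23025 = (-3 + (1/4)*49) + 23025 = (-3 + 49/4) + 23025 = 37/4 + 23025 = 92137/4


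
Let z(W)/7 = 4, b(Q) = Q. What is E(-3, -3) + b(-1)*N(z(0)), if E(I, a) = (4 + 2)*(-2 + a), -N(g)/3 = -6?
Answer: -48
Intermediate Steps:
z(W) = 28 (z(W) = 7*4 = 28)
N(g) = 18 (N(g) = -3*(-6) = 18)
E(I, a) = -12 + 6*a (E(I, a) = 6*(-2 + a) = -12 + 6*a)
E(-3, -3) + b(-1)*N(z(0)) = (-12 + 6*(-3)) - 1*18 = (-12 - 18) - 18 = -30 - 18 = -48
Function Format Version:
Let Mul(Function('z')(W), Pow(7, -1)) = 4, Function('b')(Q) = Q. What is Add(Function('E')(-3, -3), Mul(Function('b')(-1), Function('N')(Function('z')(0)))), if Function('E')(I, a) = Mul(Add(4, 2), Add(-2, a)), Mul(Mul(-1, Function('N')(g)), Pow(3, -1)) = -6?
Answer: -48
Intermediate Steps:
Function('z')(W) = 28 (Function('z')(W) = Mul(7, 4) = 28)
Function('N')(g) = 18 (Function('N')(g) = Mul(-3, -6) = 18)
Function('E')(I, a) = Add(-12, Mul(6, a)) (Function('E')(I, a) = Mul(6, Add(-2, a)) = Add(-12, Mul(6, a)))
Add(Function('E')(-3, -3), Mul(Function('b')(-1), Function('N')(Function('z')(0)))) = Add(Add(-12, Mul(6, -3)), Mul(-1, 18)) = Add(Add(-12, -18), -18) = Add(-30, -18) = -48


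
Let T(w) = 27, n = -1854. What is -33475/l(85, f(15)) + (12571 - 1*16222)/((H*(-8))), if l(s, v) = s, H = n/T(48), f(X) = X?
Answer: -11219561/28016 ≈ -400.47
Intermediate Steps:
H = -206/3 (H = -1854/27 = -1854*1/27 = -206/3 ≈ -68.667)
-33475/l(85, f(15)) + (12571 - 1*16222)/((H*(-8))) = -33475/85 + (12571 - 1*16222)/((-206/3*(-8))) = -33475*1/85 + (12571 - 16222)/(1648/3) = -6695/17 - 3651*3/1648 = -6695/17 - 10953/1648 = -11219561/28016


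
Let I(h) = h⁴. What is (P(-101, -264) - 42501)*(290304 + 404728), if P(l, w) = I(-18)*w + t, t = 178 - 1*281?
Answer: -19291494460576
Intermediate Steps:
t = -103 (t = 178 - 281 = -103)
P(l, w) = -103 + 104976*w (P(l, w) = (-18)⁴*w - 103 = 104976*w - 103 = -103 + 104976*w)
(P(-101, -264) - 42501)*(290304 + 404728) = ((-103 + 104976*(-264)) - 42501)*(290304 + 404728) = ((-103 - 27713664) - 42501)*695032 = (-27713767 - 42501)*695032 = -27756268*695032 = -19291494460576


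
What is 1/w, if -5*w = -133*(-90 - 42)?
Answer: -5/17556 ≈ -0.00028480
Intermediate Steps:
w = -17556/5 (w = -(-133)*(-90 - 42)/5 = -(-133)*(-132)/5 = -⅕*17556 = -17556/5 ≈ -3511.2)
1/w = 1/(-17556/5) = -5/17556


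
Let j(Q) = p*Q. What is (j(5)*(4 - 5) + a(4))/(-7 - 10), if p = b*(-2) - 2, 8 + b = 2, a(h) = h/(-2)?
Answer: 52/17 ≈ 3.0588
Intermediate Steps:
a(h) = -h/2 (a(h) = h*(-1/2) = -h/2)
b = -6 (b = -8 + 2 = -6)
p = 10 (p = -6*(-2) - 2 = 12 - 2 = 10)
j(Q) = 10*Q
(j(5)*(4 - 5) + a(4))/(-7 - 10) = ((10*5)*(4 - 5) - 1/2*4)/(-7 - 10) = (50*(-1) - 2)/(-17) = -(-50 - 2)/17 = -1/17*(-52) = 52/17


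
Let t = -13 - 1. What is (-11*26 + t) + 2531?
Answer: 2231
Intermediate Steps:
t = -14
(-11*26 + t) + 2531 = (-11*26 - 14) + 2531 = (-286 - 14) + 2531 = -300 + 2531 = 2231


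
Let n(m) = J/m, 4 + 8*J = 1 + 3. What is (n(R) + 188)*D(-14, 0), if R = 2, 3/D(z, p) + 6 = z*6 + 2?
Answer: -141/22 ≈ -6.4091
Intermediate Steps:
D(z, p) = 3/(-4 + 6*z) (D(z, p) = 3/(-6 + (z*6 + 2)) = 3/(-6 + (6*z + 2)) = 3/(-6 + (2 + 6*z)) = 3/(-4 + 6*z))
J = 0 (J = -½ + (1 + 3)/8 = -½ + (⅛)*4 = -½ + ½ = 0)
n(m) = 0 (n(m) = 0/m = 0)
(n(R) + 188)*D(-14, 0) = (0 + 188)*(3/(2*(-2 + 3*(-14)))) = 188*(3/(2*(-2 - 42))) = 188*((3/2)/(-44)) = 188*((3/2)*(-1/44)) = 188*(-3/88) = -141/22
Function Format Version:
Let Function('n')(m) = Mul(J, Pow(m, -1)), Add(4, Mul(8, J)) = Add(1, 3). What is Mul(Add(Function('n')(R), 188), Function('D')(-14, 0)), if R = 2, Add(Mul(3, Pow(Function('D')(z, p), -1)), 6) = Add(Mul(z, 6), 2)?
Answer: Rational(-141, 22) ≈ -6.4091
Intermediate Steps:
Function('D')(z, p) = Mul(3, Pow(Add(-4, Mul(6, z)), -1)) (Function('D')(z, p) = Mul(3, Pow(Add(-6, Add(Mul(z, 6), 2)), -1)) = Mul(3, Pow(Add(-6, Add(Mul(6, z), 2)), -1)) = Mul(3, Pow(Add(-6, Add(2, Mul(6, z))), -1)) = Mul(3, Pow(Add(-4, Mul(6, z)), -1)))
J = 0 (J = Add(Rational(-1, 2), Mul(Rational(1, 8), Add(1, 3))) = Add(Rational(-1, 2), Mul(Rational(1, 8), 4)) = Add(Rational(-1, 2), Rational(1, 2)) = 0)
Function('n')(m) = 0 (Function('n')(m) = Mul(0, Pow(m, -1)) = 0)
Mul(Add(Function('n')(R), 188), Function('D')(-14, 0)) = Mul(Add(0, 188), Mul(Rational(3, 2), Pow(Add(-2, Mul(3, -14)), -1))) = Mul(188, Mul(Rational(3, 2), Pow(Add(-2, -42), -1))) = Mul(188, Mul(Rational(3, 2), Pow(-44, -1))) = Mul(188, Mul(Rational(3, 2), Rational(-1, 44))) = Mul(188, Rational(-3, 88)) = Rational(-141, 22)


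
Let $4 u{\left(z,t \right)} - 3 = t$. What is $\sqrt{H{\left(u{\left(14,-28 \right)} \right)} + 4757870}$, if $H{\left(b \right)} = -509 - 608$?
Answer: $\sqrt{4756753} \approx 2181.0$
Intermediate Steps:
$u{\left(z,t \right)} = \frac{3}{4} + \frac{t}{4}$
$H{\left(b \right)} = -1117$ ($H{\left(b \right)} = -509 - 608 = -1117$)
$\sqrt{H{\left(u{\left(14,-28 \right)} \right)} + 4757870} = \sqrt{-1117 + 4757870} = \sqrt{4756753}$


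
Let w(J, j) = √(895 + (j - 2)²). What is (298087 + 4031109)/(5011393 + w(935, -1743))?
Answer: 21695302530028/25114056754529 - 17316784*√190370/25114056754529 ≈ 0.86357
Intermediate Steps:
w(J, j) = √(895 + (-2 + j)²)
(298087 + 4031109)/(5011393 + w(935, -1743)) = (298087 + 4031109)/(5011393 + √(895 + (-2 - 1743)²)) = 4329196/(5011393 + √(895 + (-1745)²)) = 4329196/(5011393 + √(895 + 3045025)) = 4329196/(5011393 + √3045920) = 4329196/(5011393 + 4*√190370)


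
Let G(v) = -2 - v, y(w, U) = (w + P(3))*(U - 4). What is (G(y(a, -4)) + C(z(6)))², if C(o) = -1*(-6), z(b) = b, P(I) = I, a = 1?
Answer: 1296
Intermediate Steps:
y(w, U) = (-4 + U)*(3 + w) (y(w, U) = (w + 3)*(U - 4) = (3 + w)*(-4 + U) = (-4 + U)*(3 + w))
C(o) = 6
(G(y(a, -4)) + C(z(6)))² = ((-2 - (-12 - 4*1 + 3*(-4) - 4*1)) + 6)² = ((-2 - (-12 - 4 - 12 - 4)) + 6)² = ((-2 - 1*(-32)) + 6)² = ((-2 + 32) + 6)² = (30 + 6)² = 36² = 1296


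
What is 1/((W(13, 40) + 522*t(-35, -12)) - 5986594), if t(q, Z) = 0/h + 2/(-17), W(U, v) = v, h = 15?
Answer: -17/101772462 ≈ -1.6704e-7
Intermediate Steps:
t(q, Z) = -2/17 (t(q, Z) = 0/15 + 2/(-17) = 0*(1/15) + 2*(-1/17) = 0 - 2/17 = -2/17)
1/((W(13, 40) + 522*t(-35, -12)) - 5986594) = 1/((40 + 522*(-2/17)) - 5986594) = 1/((40 - 1044/17) - 5986594) = 1/(-364/17 - 5986594) = 1/(-101772462/17) = -17/101772462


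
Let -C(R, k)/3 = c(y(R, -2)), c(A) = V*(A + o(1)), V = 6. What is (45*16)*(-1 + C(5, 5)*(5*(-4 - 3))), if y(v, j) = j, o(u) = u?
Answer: -454320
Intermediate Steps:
c(A) = 6 + 6*A (c(A) = 6*(A + 1) = 6*(1 + A) = 6 + 6*A)
C(R, k) = 18 (C(R, k) = -3*(6 + 6*(-2)) = -3*(6 - 12) = -3*(-6) = 18)
(45*16)*(-1 + C(5, 5)*(5*(-4 - 3))) = (45*16)*(-1 + 18*(5*(-4 - 3))) = 720*(-1 + 18*(5*(-7))) = 720*(-1 + 18*(-35)) = 720*(-1 - 630) = 720*(-631) = -454320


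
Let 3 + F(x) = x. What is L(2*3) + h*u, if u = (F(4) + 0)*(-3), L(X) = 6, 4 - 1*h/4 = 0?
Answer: -42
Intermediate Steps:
h = 16 (h = 16 - 4*0 = 16 + 0 = 16)
F(x) = -3 + x
u = -3 (u = ((-3 + 4) + 0)*(-3) = (1 + 0)*(-3) = 1*(-3) = -3)
L(2*3) + h*u = 6 + 16*(-3) = 6 - 48 = -42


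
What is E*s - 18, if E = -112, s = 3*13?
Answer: -4386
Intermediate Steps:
s = 39
E*s - 18 = -112*39 - 18 = -4368 - 18 = -4386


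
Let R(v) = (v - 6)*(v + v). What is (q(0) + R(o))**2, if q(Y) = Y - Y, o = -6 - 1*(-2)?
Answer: 6400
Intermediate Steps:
o = -4 (o = -6 + 2 = -4)
q(Y) = 0
R(v) = 2*v*(-6 + v) (R(v) = (-6 + v)*(2*v) = 2*v*(-6 + v))
(q(0) + R(o))**2 = (0 + 2*(-4)*(-6 - 4))**2 = (0 + 2*(-4)*(-10))**2 = (0 + 80)**2 = 80**2 = 6400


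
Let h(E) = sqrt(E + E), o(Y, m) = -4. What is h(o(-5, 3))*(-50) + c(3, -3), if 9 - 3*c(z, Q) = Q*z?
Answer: 6 - 100*I*sqrt(2) ≈ 6.0 - 141.42*I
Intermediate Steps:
h(E) = sqrt(2)*sqrt(E) (h(E) = sqrt(2*E) = sqrt(2)*sqrt(E))
c(z, Q) = 3 - Q*z/3
h(o(-5, 3))*(-50) + c(3, -3) = (sqrt(2)*sqrt(-4))*(-50) + (3 - 1/3*(-3)*3) = (sqrt(2)*(2*I))*(-50) + (3 + 3) = (2*I*sqrt(2))*(-50) + 6 = -100*I*sqrt(2) + 6 = 6 - 100*I*sqrt(2)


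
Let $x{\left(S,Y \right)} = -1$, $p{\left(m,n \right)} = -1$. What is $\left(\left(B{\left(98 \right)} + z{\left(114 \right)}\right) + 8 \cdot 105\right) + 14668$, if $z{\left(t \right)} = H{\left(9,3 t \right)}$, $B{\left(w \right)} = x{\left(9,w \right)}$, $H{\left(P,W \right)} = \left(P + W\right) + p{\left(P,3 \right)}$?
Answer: $15857$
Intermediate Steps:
$H{\left(P,W \right)} = -1 + P + W$ ($H{\left(P,W \right)} = \left(P + W\right) - 1 = -1 + P + W$)
$B{\left(w \right)} = -1$
$z{\left(t \right)} = 8 + 3 t$ ($z{\left(t \right)} = -1 + 9 + 3 t = 8 + 3 t$)
$\left(\left(B{\left(98 \right)} + z{\left(114 \right)}\right) + 8 \cdot 105\right) + 14668 = \left(\left(-1 + \left(8 + 3 \cdot 114\right)\right) + 8 \cdot 105\right) + 14668 = \left(\left(-1 + \left(8 + 342\right)\right) + 840\right) + 14668 = \left(\left(-1 + 350\right) + 840\right) + 14668 = \left(349 + 840\right) + 14668 = 1189 + 14668 = 15857$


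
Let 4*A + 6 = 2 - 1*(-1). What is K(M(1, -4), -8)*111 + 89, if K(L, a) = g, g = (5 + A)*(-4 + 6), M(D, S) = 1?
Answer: 2065/2 ≈ 1032.5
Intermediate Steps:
A = -3/4 (A = -3/2 + (2 - 1*(-1))/4 = -3/2 + (2 + 1)/4 = -3/2 + (1/4)*3 = -3/2 + 3/4 = -3/4 ≈ -0.75000)
g = 17/2 (g = (5 - 3/4)*(-4 + 6) = (17/4)*2 = 17/2 ≈ 8.5000)
K(L, a) = 17/2
K(M(1, -4), -8)*111 + 89 = (17/2)*111 + 89 = 1887/2 + 89 = 2065/2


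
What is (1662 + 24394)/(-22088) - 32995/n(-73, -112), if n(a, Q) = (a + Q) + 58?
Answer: 90685556/350647 ≈ 258.62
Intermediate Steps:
n(a, Q) = 58 + Q + a (n(a, Q) = (Q + a) + 58 = 58 + Q + a)
(1662 + 24394)/(-22088) - 32995/n(-73, -112) = (1662 + 24394)/(-22088) - 32995/(58 - 112 - 73) = 26056*(-1/22088) - 32995/(-127) = -3257/2761 - 32995*(-1/127) = -3257/2761 + 32995/127 = 90685556/350647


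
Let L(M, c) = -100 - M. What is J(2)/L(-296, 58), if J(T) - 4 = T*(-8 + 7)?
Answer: 1/98 ≈ 0.010204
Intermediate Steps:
J(T) = 4 - T (J(T) = 4 + T*(-8 + 7) = 4 + T*(-1) = 4 - T)
J(2)/L(-296, 58) = (4 - 1*2)/(-100 - 1*(-296)) = (4 - 2)/(-100 + 296) = 2/196 = 2*(1/196) = 1/98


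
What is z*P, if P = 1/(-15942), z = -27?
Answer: 9/5314 ≈ 0.0016936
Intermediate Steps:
P = -1/15942 ≈ -6.2727e-5
z*P = -27*(-1/15942) = 9/5314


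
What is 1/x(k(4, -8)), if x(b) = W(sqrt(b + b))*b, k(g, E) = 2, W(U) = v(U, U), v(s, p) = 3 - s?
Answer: 1/2 ≈ 0.50000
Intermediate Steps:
W(U) = 3 - U
x(b) = b*(3 - sqrt(2)*sqrt(b)) (x(b) = (3 - sqrt(b + b))*b = (3 - sqrt(2*b))*b = (3 - sqrt(2)*sqrt(b))*b = b*(3 - sqrt(2)*sqrt(b)))
1/x(k(4, -8)) = 1/(3*2 - sqrt(2)*2**(3/2)) = 1/(6 - sqrt(2)*2*sqrt(2)) = 1/(6 - 4) = 1/2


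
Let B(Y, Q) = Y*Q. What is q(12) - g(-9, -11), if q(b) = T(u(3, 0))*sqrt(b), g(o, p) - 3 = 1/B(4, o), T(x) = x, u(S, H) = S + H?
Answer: -107/36 + 6*sqrt(3) ≈ 7.4201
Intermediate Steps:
u(S, H) = H + S
B(Y, Q) = Q*Y
g(o, p) = 3 + 1/(4*o) (g(o, p) = 3 + 1/(o*4) = 3 + 1/(4*o))
q(b) = 3*sqrt(b) (q(b) = (0 + 3)*sqrt(b) = 3*sqrt(b))
q(12) - g(-9, -11) = 3*sqrt(12) - (3 + (1/4)/(-9)) = 3*(2*sqrt(3)) - (3 + (1/4)*(-1/9)) = 6*sqrt(3) - (3 - 1/36) = 6*sqrt(3) - 1*107/36 = 6*sqrt(3) - 107/36 = -107/36 + 6*sqrt(3)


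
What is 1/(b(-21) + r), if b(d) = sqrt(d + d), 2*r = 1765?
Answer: 3530/3115393 - 4*I*sqrt(42)/3115393 ≈ 0.0011331 - 8.3209e-6*I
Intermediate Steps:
r = 1765/2 (r = (1/2)*1765 = 1765/2 ≈ 882.50)
b(d) = sqrt(2)*sqrt(d) (b(d) = sqrt(2*d) = sqrt(2)*sqrt(d))
1/(b(-21) + r) = 1/(sqrt(2)*sqrt(-21) + 1765/2) = 1/(sqrt(2)*(I*sqrt(21)) + 1765/2) = 1/(I*sqrt(42) + 1765/2) = 1/(1765/2 + I*sqrt(42))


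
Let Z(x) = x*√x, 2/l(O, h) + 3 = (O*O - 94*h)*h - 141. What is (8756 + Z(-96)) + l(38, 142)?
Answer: 7401061535/845256 - 384*I*√6 ≈ 8756.0 - 940.6*I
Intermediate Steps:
l(O, h) = 2/(-144 + h*(O² - 94*h)) (l(O, h) = 2/(-3 + ((O*O - 94*h)*h - 141)) = 2/(-3 + ((O² - 94*h)*h - 141)) = 2/(-3 + (h*(O² - 94*h) - 141)) = 2/(-3 + (-141 + h*(O² - 94*h))) = 2/(-144 + h*(O² - 94*h)))
Z(x) = x^(3/2)
(8756 + Z(-96)) + l(38, 142) = (8756 + (-96)^(3/2)) - 2/(144 + 94*142² - 1*142*38²) = (8756 - 384*I*√6) - 2/(144 + 94*20164 - 1*142*1444) = (8756 - 384*I*√6) - 2/(144 + 1895416 - 205048) = (8756 - 384*I*√6) - 2/1690512 = (8756 - 384*I*√6) - 2*1/1690512 = (8756 - 384*I*√6) - 1/845256 = 7401061535/845256 - 384*I*√6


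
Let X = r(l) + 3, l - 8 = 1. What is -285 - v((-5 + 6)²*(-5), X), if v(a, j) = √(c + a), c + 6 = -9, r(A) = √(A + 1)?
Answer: -285 - 2*I*√5 ≈ -285.0 - 4.4721*I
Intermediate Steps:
l = 9 (l = 8 + 1 = 9)
r(A) = √(1 + A)
c = -15 (c = -6 - 9 = -15)
X = 3 + √10 (X = √(1 + 9) + 3 = √10 + 3 = 3 + √10 ≈ 6.1623)
v(a, j) = √(-15 + a)
-285 - v((-5 + 6)²*(-5), X) = -285 - √(-15 + (-5 + 6)²*(-5)) = -285 - √(-15 + 1²*(-5)) = -285 - √(-15 + 1*(-5)) = -285 - √(-15 - 5) = -285 - √(-20) = -285 - 2*I*√5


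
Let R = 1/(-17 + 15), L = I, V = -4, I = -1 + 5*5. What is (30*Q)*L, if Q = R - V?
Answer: 2520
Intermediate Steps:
I = 24 (I = -1 + 25 = 24)
L = 24
R = -½ (R = 1/(-2) = -½ ≈ -0.50000)
Q = 7/2 (Q = -½ - 1*(-4) = -½ + 4 = 7/2 ≈ 3.5000)
(30*Q)*L = (30*(7/2))*24 = 105*24 = 2520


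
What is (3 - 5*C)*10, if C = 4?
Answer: -170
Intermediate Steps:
(3 - 5*C)*10 = (3 - 5*4)*10 = (3 - 20)*10 = -17*10 = -170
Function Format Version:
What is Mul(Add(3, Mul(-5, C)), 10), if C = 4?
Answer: -170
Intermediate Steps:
Mul(Add(3, Mul(-5, C)), 10) = Mul(Add(3, Mul(-5, 4)), 10) = Mul(Add(3, -20), 10) = Mul(-17, 10) = -170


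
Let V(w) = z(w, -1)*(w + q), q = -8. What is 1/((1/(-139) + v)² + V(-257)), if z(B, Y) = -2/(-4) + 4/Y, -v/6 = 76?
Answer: 38642/8071156905 ≈ 4.7877e-6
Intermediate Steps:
v = -456 (v = -6*76 = -456)
z(B, Y) = ½ + 4/Y (z(B, Y) = -2*(-¼) + 4/Y = ½ + 4/Y)
V(w) = 28 - 7*w/2 (V(w) = ((½)*(8 - 1)/(-1))*(w - 8) = ((½)*(-1)*7)*(-8 + w) = -7*(-8 + w)/2 = 28 - 7*w/2)
1/((1/(-139) + v)² + V(-257)) = 1/((1/(-139) - 456)² + (28 - 7/2*(-257))) = 1/((-1/139 - 456)² + (28 + 1799/2)) = 1/((-63385/139)² + 1855/2) = 1/(4017658225/19321 + 1855/2) = 1/(8071156905/38642) = 38642/8071156905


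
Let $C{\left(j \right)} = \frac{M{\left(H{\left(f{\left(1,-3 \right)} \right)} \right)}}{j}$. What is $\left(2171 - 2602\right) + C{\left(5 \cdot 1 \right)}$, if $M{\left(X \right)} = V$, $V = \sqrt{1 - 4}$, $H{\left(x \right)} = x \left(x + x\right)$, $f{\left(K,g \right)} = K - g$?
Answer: $-431 + \frac{i \sqrt{3}}{5} \approx -431.0 + 0.34641 i$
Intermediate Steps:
$H{\left(x \right)} = 2 x^{2}$ ($H{\left(x \right)} = x 2 x = 2 x^{2}$)
$V = i \sqrt{3}$ ($V = \sqrt{-3} = i \sqrt{3} \approx 1.732 i$)
$M{\left(X \right)} = i \sqrt{3}$
$C{\left(j \right)} = \frac{i \sqrt{3}}{j}$
$\left(2171 - 2602\right) + C{\left(5 \cdot 1 \right)} = \left(2171 - 2602\right) + \frac{i \sqrt{3}}{5 \cdot 1} = -431 + \frac{i \sqrt{3}}{5}$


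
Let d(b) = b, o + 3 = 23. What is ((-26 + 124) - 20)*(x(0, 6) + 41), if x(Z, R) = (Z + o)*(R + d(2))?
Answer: 15678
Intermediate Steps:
o = 20 (o = -3 + 23 = 20)
x(Z, R) = (2 + R)*(20 + Z) (x(Z, R) = (Z + 20)*(R + 2) = (20 + Z)*(2 + R) = (2 + R)*(20 + Z))
((-26 + 124) - 20)*(x(0, 6) + 41) = ((-26 + 124) - 20)*((40 + 2*0 + 20*6 + 6*0) + 41) = (98 - 20)*((40 + 0 + 120 + 0) + 41) = 78*(160 + 41) = 78*201 = 15678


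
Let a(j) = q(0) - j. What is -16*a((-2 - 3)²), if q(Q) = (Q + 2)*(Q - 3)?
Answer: 496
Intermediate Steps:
q(Q) = (-3 + Q)*(2 + Q) (q(Q) = (2 + Q)*(-3 + Q) = (-3 + Q)*(2 + Q))
a(j) = -6 - j (a(j) = (-6 + 0² - 1*0) - j = (-6 + 0 + 0) - j = -6 - j)
-16*a((-2 - 3)²) = -16*(-6 - (-2 - 3)²) = -16*(-6 - 1*(-5)²) = -16*(-6 - 1*25) = -16*(-6 - 25) = -16*(-31) = 496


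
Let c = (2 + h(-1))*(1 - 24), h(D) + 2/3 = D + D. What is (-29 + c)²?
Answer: 1681/9 ≈ 186.78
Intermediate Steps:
h(D) = -⅔ + 2*D (h(D) = -⅔ + (D + D) = -⅔ + 2*D)
c = 46/3 (c = (2 + (-⅔ + 2*(-1)))*(1 - 24) = (2 + (-⅔ - 2))*(-23) = (2 - 8/3)*(-23) = -⅔*(-23) = 46/3 ≈ 15.333)
(-29 + c)² = (-29 + 46/3)² = (-41/3)² = 1681/9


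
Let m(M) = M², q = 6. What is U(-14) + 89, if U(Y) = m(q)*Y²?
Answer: 7145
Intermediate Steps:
U(Y) = 36*Y² (U(Y) = 6²*Y² = 36*Y²)
U(-14) + 89 = 36*(-14)² + 89 = 36*196 + 89 = 7056 + 89 = 7145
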